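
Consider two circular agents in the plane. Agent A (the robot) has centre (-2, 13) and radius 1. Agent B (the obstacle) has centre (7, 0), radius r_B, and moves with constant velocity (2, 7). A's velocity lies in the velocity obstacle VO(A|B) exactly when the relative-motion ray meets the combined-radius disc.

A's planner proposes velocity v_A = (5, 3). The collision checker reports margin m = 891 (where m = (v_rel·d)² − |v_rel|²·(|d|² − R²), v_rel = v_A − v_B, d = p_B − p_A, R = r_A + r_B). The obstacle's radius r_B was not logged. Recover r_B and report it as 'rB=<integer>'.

m = 891
d = (9, -13);  v_rel = (3, -4),  |v_rel|² = 25
v_rel×d = (3)·(-13) − (-4)·(9) = -3
since m = R²·25 − (-3)²:  R² = (9 + 891) / 25 = 36
R = √36 = 6  ⇒  r_B = 6 − 1 = 5

rB=5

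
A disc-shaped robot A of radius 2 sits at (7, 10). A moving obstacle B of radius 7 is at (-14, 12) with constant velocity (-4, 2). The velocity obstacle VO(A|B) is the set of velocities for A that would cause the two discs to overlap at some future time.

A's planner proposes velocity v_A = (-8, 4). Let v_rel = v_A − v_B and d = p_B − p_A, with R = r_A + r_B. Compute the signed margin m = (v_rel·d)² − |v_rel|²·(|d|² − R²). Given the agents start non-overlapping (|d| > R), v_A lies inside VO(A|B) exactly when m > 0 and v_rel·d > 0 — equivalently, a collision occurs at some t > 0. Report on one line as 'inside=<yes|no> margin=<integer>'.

d = (-21, 2),  |d|² = 445;  R = 2+7 = 9,  c = 445−9² = 364
v_rel = (-4, 2),  |v_rel|² = 20;  v_rel·d = (-4)·(-21) + (2)·(2) = 88
20·t² − 176·t + 364 = 0  ⇒  m = 88² − 20·364 = 464
m = 464 > 0,  v_rel·d = 88 > 0  ⇒  inside

inside=yes margin=464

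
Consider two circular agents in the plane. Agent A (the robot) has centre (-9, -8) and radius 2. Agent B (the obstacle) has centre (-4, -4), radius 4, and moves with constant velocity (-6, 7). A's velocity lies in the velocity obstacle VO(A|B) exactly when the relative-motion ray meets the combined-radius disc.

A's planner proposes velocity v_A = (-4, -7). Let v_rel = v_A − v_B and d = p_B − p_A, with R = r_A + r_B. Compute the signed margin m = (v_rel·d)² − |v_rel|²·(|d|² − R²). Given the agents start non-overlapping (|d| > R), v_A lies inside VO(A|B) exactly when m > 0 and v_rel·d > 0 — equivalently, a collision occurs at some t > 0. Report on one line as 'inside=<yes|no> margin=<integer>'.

d = (5, 4),  |d|² = 41;  R = 2+4 = 6,  c = 41−6² = 5
v_rel = (2, -14),  |v_rel|² = 200;  v_rel·d = (2)·(5) + (-14)·(4) = -46
200·t² + 92·t + 5 = 0  ⇒  m = (-46)² − 200·5 = 1116
m = 1116 > 0,  v_rel·d = -46 < 0  ⇒  outside

inside=no margin=1116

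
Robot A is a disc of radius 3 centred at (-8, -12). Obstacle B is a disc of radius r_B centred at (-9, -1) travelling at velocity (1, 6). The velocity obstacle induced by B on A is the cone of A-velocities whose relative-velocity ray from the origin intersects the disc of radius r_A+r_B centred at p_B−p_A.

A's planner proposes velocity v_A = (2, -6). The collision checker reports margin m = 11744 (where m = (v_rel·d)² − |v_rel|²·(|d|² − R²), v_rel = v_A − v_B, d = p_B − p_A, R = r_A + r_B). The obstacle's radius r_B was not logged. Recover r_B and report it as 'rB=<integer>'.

m = 11744
d = (-1, 11);  v_rel = (1, -12),  |v_rel|² = 145
v_rel×d = (1)·(11) − (-12)·(-1) = -1
since m = R²·145 − (-1)²:  R² = (1 + 11744) / 145 = 81
R = √81 = 9  ⇒  r_B = 9 − 3 = 6

rB=6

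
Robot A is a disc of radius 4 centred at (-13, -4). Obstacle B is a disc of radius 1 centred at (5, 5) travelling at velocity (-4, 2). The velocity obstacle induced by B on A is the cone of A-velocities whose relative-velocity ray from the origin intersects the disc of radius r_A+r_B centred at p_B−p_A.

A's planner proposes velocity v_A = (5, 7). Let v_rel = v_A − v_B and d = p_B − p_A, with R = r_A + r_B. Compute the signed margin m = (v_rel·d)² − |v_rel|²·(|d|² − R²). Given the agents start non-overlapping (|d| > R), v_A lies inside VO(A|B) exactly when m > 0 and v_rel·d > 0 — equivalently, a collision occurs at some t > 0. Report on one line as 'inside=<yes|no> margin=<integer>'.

d = (18, 9),  |d|² = 405;  R = 4+1 = 5,  c = 405−5² = 380
v_rel = (9, 5),  |v_rel|² = 106;  v_rel·d = (9)·(18) + (5)·(9) = 207
106·t² − 414·t + 380 = 0  ⇒  m = 207² − 106·380 = 2569
m = 2569 > 0,  v_rel·d = 207 > 0  ⇒  inside

inside=yes margin=2569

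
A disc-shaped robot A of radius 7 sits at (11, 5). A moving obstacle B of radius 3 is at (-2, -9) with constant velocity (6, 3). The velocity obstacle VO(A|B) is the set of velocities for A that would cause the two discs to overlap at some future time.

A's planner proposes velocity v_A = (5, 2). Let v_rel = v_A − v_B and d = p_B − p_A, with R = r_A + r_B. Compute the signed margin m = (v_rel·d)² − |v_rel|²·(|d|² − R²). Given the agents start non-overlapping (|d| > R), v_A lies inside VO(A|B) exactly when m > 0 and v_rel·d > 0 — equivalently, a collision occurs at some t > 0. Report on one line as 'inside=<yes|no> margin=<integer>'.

d = (-13, -14),  |d|² = 365;  R = 7+3 = 10,  c = 365−10² = 265
v_rel = (-1, -1),  |v_rel|² = 2;  v_rel·d = (-1)·(-13) + (-1)·(-14) = 27
2·t² − 54·t + 265 = 0  ⇒  m = 27² − 2·265 = 199
m = 199 > 0,  v_rel·d = 27 > 0  ⇒  inside

inside=yes margin=199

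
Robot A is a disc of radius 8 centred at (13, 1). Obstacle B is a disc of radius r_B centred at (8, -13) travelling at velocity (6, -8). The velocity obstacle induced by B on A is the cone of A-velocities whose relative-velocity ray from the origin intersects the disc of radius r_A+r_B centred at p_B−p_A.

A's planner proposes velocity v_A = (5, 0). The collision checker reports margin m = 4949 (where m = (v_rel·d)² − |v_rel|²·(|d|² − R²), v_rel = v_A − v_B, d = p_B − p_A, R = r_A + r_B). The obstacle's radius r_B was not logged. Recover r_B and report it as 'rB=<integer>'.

m = 4949
d = (-5, -14);  v_rel = (-1, 8),  |v_rel|² = 65
v_rel×d = (-1)·(-14) − (8)·(-5) = 54
since m = R²·65 − 54²:  R² = (2916 + 4949) / 65 = 121
R = √121 = 11  ⇒  r_B = 11 − 8 = 3

rB=3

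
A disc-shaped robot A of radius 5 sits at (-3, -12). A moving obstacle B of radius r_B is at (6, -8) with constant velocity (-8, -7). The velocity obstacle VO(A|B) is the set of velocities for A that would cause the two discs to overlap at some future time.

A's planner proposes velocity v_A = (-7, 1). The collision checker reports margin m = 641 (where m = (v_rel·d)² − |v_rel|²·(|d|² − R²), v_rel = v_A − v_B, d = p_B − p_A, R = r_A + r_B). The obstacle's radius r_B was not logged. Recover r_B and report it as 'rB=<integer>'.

m = 641
d = (9, 4);  v_rel = (1, 8),  |v_rel|² = 65
v_rel×d = (1)·(4) − (8)·(9) = -68
since m = R²·65 − (-68)²:  R² = (4624 + 641) / 65 = 81
R = √81 = 9  ⇒  r_B = 9 − 5 = 4

rB=4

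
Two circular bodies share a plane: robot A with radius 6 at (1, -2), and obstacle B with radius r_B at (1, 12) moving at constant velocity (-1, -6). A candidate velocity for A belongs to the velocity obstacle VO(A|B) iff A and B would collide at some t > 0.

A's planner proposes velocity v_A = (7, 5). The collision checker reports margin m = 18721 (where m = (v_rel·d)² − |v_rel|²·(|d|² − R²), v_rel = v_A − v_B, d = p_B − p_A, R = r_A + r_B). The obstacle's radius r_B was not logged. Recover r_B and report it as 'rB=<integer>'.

m = 18721
d = (0, 14);  v_rel = (8, 11),  |v_rel|² = 185
v_rel×d = (8)·(14) − (11)·(0) = 112
since m = R²·185 − 112²:  R² = (12544 + 18721) / 185 = 169
R = √169 = 13  ⇒  r_B = 13 − 6 = 7

rB=7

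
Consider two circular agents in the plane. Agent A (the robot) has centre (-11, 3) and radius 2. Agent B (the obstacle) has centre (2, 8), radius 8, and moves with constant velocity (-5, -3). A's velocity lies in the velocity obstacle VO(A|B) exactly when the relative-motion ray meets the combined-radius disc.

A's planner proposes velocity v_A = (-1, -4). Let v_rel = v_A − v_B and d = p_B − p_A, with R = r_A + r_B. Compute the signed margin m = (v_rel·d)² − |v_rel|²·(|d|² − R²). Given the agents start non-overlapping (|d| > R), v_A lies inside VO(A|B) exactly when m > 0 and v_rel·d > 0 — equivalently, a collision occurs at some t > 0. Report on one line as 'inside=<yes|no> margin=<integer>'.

d = (13, 5),  |d|² = 194;  R = 2+8 = 10,  c = 194−10² = 94
v_rel = (4, -1),  |v_rel|² = 17;  v_rel·d = (4)·(13) + (-1)·(5) = 47
17·t² − 94·t + 94 = 0  ⇒  m = 47² − 17·94 = 611
m = 611 > 0,  v_rel·d = 47 > 0  ⇒  inside

inside=yes margin=611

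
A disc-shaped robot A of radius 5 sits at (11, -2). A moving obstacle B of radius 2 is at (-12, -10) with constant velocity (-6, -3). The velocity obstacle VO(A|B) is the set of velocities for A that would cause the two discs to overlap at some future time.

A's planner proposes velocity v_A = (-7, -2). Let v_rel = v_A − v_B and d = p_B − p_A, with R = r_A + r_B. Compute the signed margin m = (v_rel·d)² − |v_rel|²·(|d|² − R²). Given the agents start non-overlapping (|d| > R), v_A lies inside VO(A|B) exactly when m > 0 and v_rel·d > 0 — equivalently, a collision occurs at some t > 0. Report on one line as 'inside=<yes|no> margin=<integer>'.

d = (-23, -8),  |d|² = 593;  R = 5+2 = 7,  c = 593−7² = 544
v_rel = (-1, 1),  |v_rel|² = 2;  v_rel·d = (-1)·(-23) + (1)·(-8) = 15
2·t² − 30·t + 544 = 0  ⇒  m = 15² − 2·544 = -863
m = -863 < 0,  v_rel·d = 15 > 0  ⇒  outside

inside=no margin=-863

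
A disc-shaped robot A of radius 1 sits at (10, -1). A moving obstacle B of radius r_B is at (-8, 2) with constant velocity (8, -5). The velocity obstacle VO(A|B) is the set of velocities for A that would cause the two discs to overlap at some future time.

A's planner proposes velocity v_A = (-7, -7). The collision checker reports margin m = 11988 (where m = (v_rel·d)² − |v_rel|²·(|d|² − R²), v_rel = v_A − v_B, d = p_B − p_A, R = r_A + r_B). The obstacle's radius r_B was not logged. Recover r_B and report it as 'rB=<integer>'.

m = 11988
d = (-18, 3);  v_rel = (-15, -2),  |v_rel|² = 229
v_rel×d = (-15)·(3) − (-2)·(-18) = -81
since m = R²·229 − (-81)²:  R² = (6561 + 11988) / 229 = 81
R = √81 = 9  ⇒  r_B = 9 − 1 = 8

rB=8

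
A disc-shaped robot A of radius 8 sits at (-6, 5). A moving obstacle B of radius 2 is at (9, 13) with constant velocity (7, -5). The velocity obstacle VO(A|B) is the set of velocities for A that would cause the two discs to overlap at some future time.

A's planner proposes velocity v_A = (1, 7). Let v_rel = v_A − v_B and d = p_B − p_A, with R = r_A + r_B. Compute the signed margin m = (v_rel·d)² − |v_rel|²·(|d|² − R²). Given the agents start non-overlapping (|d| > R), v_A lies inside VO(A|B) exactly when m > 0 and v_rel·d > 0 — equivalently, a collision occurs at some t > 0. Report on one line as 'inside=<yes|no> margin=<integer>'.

d = (15, 8),  |d|² = 289;  R = 8+2 = 10,  c = 289−10² = 189
v_rel = (-6, 12),  |v_rel|² = 180;  v_rel·d = (-6)·(15) + (12)·(8) = 6
180·t² − 12·t + 189 = 0  ⇒  m = 6² − 180·189 = -33984
m = -33984 < 0,  v_rel·d = 6 > 0  ⇒  outside

inside=no margin=-33984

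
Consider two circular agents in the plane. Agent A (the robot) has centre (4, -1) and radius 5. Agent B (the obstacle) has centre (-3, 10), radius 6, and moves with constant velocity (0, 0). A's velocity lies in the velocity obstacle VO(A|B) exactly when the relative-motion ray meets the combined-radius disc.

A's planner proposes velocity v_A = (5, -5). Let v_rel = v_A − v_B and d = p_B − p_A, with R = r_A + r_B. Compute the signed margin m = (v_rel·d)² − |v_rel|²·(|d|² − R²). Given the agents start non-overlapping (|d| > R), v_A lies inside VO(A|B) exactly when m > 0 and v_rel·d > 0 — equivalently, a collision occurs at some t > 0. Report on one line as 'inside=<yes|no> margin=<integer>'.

d = (-7, 11),  |d|² = 170;  R = 5+6 = 11,  c = 170−11² = 49
v_rel = (5, -5),  |v_rel|² = 50;  v_rel·d = (5)·(-7) + (-5)·(11) = -90
50·t² + 180·t + 49 = 0  ⇒  m = (-90)² − 50·49 = 5650
m = 5650 > 0,  v_rel·d = -90 < 0  ⇒  outside

inside=no margin=5650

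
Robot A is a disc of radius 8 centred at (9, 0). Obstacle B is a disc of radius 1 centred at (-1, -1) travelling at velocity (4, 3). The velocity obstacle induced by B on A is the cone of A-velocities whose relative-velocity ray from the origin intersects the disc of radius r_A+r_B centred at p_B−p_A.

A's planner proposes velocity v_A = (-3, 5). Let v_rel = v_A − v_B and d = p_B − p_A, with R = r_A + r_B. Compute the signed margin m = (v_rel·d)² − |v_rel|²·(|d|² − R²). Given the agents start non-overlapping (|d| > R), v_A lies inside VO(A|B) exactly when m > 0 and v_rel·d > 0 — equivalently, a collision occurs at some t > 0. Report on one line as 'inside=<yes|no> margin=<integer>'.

d = (-10, -1),  |d|² = 101;  R = 8+1 = 9,  c = 101−9² = 20
v_rel = (-7, 2),  |v_rel|² = 53;  v_rel·d = (-7)·(-10) + (2)·(-1) = 68
53·t² − 136·t + 20 = 0  ⇒  m = 68² − 53·20 = 3564
m = 3564 > 0,  v_rel·d = 68 > 0  ⇒  inside

inside=yes margin=3564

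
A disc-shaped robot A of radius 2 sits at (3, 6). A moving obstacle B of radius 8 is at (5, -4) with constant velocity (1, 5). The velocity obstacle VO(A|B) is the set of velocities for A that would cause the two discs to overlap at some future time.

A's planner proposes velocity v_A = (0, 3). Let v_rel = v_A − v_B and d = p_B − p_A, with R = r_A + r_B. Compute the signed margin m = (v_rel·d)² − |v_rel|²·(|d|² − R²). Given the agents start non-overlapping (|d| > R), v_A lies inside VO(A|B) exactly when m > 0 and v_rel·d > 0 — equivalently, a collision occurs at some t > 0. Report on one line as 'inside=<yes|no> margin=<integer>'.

d = (2, -10),  |d|² = 104;  R = 2+8 = 10,  c = 104−10² = 4
v_rel = (-1, -2),  |v_rel|² = 5;  v_rel·d = (-1)·(2) + (-2)·(-10) = 18
5·t² − 36·t + 4 = 0  ⇒  m = 18² − 5·4 = 304
m = 304 > 0,  v_rel·d = 18 > 0  ⇒  inside

inside=yes margin=304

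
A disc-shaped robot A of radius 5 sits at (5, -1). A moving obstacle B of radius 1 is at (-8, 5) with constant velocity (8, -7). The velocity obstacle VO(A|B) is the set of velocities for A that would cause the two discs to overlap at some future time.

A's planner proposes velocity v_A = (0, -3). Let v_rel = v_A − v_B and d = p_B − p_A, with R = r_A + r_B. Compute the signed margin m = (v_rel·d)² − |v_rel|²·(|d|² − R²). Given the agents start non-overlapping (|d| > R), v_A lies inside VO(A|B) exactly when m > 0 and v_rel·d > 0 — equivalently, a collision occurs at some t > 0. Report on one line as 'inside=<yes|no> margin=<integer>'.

d = (-13, 6),  |d|² = 205;  R = 5+1 = 6,  c = 205−6² = 169
v_rel = (-8, 4),  |v_rel|² = 80;  v_rel·d = (-8)·(-13) + (4)·(6) = 128
80·t² − 256·t + 169 = 0  ⇒  m = 128² − 80·169 = 2864
m = 2864 > 0,  v_rel·d = 128 > 0  ⇒  inside

inside=yes margin=2864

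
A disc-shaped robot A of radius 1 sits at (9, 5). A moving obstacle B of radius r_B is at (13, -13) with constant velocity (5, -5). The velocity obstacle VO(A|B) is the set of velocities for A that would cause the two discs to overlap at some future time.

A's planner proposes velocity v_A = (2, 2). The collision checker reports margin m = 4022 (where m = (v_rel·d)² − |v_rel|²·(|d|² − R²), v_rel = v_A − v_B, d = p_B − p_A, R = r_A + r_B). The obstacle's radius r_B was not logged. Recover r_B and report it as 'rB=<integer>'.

m = 4022
d = (4, -18);  v_rel = (-3, 7),  |v_rel|² = 58
v_rel×d = (-3)·(-18) − (7)·(4) = 26
since m = R²·58 − 26²:  R² = (676 + 4022) / 58 = 81
R = √81 = 9  ⇒  r_B = 9 − 1 = 8

rB=8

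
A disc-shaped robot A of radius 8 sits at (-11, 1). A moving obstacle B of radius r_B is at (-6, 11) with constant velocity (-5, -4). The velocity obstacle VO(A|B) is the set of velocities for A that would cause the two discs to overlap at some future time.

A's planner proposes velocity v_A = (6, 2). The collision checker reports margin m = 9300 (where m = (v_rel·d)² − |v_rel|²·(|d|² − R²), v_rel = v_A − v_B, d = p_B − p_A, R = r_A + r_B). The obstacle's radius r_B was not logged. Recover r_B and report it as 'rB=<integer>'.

m = 9300
d = (5, 10);  v_rel = (11, 6),  |v_rel|² = 157
v_rel×d = (11)·(10) − (6)·(5) = 80
since m = R²·157 − 80²:  R² = (6400 + 9300) / 157 = 100
R = √100 = 10  ⇒  r_B = 10 − 8 = 2

rB=2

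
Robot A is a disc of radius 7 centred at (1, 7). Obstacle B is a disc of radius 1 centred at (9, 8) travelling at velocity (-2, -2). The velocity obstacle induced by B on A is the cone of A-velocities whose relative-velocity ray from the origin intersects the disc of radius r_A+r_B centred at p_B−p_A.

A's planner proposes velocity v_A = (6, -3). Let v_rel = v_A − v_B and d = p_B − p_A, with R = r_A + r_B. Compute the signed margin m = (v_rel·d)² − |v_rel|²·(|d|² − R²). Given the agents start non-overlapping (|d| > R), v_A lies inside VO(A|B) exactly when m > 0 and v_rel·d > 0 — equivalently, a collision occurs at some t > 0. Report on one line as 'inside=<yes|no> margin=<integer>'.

d = (8, 1),  |d|² = 65;  R = 7+1 = 8,  c = 65−8² = 1
v_rel = (8, -1),  |v_rel|² = 65;  v_rel·d = (8)·(8) + (-1)·(1) = 63
65·t² − 126·t + 1 = 0  ⇒  m = 63² − 65·1 = 3904
m = 3904 > 0,  v_rel·d = 63 > 0  ⇒  inside

inside=yes margin=3904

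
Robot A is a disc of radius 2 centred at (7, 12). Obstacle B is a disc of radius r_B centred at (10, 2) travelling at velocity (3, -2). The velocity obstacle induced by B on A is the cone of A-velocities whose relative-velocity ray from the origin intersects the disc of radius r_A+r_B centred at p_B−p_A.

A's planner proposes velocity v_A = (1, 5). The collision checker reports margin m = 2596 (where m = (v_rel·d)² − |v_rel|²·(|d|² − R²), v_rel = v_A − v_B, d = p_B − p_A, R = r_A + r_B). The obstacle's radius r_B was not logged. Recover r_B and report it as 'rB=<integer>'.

m = 2596
d = (3, -10);  v_rel = (-2, 7),  |v_rel|² = 53
v_rel×d = (-2)·(-10) − (7)·(3) = -1
since m = R²·53 − (-1)²:  R² = (1 + 2596) / 53 = 49
R = √49 = 7  ⇒  r_B = 7 − 2 = 5

rB=5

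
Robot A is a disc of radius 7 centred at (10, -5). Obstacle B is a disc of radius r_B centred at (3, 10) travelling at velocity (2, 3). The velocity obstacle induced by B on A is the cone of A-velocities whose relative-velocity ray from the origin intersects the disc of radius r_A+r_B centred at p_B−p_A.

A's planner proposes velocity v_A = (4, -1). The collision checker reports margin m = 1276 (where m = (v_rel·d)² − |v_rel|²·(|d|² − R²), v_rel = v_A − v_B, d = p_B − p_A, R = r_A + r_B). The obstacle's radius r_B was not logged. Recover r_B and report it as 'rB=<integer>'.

m = 1276
d = (-7, 15);  v_rel = (2, -4),  |v_rel|² = 20
v_rel×d = (2)·(15) − (-4)·(-7) = 2
since m = R²·20 − 2²:  R² = (4 + 1276) / 20 = 64
R = √64 = 8  ⇒  r_B = 8 − 7 = 1

rB=1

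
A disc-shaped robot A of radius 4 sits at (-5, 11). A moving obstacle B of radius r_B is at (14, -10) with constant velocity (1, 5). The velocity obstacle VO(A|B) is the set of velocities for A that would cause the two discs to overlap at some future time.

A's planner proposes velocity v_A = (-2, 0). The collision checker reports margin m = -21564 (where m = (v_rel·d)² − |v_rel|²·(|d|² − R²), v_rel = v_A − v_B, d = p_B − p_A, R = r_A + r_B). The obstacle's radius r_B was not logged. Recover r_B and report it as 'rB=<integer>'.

m = -21564
d = (19, -21);  v_rel = (-3, -5),  |v_rel|² = 34
v_rel×d = (-3)·(-21) − (-5)·(19) = 158
since m = R²·34 − 158²:  R² = (24964 + -21564) / 34 = 100
R = √100 = 10  ⇒  r_B = 10 − 4 = 6

rB=6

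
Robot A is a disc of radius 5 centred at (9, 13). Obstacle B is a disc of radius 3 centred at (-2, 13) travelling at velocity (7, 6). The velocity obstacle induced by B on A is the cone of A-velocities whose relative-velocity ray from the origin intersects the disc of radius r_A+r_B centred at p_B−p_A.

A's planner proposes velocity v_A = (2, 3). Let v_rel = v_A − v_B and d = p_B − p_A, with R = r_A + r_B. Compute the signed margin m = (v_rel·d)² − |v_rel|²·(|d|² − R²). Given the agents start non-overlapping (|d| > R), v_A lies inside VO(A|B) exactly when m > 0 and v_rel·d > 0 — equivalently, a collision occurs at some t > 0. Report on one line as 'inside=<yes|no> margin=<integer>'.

d = (-11, 0),  |d|² = 121;  R = 5+3 = 8,  c = 121−8² = 57
v_rel = (-5, -3),  |v_rel|² = 34;  v_rel·d = (-5)·(-11) + (-3)·(0) = 55
34·t² − 110·t + 57 = 0  ⇒  m = 55² − 34·57 = 1087
m = 1087 > 0,  v_rel·d = 55 > 0  ⇒  inside

inside=yes margin=1087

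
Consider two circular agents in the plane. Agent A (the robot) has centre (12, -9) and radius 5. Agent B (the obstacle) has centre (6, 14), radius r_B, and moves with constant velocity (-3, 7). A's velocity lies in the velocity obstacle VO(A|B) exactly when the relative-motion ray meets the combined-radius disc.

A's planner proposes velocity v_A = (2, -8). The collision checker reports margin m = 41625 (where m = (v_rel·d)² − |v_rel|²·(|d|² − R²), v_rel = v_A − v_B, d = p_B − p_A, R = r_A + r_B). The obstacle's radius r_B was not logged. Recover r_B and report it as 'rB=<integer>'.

m = 41625
d = (-6, 23);  v_rel = (5, -15),  |v_rel|² = 250
v_rel×d = (5)·(23) − (-15)·(-6) = 25
since m = R²·250 − 25²:  R² = (625 + 41625) / 250 = 169
R = √169 = 13  ⇒  r_B = 13 − 5 = 8

rB=8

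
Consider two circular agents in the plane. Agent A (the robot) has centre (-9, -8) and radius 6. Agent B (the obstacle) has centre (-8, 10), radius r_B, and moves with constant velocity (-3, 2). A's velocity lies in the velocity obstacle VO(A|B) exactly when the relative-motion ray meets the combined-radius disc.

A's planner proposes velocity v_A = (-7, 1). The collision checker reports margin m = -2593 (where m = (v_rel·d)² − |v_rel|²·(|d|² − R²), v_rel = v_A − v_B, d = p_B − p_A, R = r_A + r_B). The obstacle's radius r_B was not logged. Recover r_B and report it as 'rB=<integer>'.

m = -2593
d = (1, 18);  v_rel = (-4, -1),  |v_rel|² = 17
v_rel×d = (-4)·(18) − (-1)·(1) = -71
since m = R²·17 − (-71)²:  R² = (5041 + -2593) / 17 = 144
R = √144 = 12  ⇒  r_B = 12 − 6 = 6

rB=6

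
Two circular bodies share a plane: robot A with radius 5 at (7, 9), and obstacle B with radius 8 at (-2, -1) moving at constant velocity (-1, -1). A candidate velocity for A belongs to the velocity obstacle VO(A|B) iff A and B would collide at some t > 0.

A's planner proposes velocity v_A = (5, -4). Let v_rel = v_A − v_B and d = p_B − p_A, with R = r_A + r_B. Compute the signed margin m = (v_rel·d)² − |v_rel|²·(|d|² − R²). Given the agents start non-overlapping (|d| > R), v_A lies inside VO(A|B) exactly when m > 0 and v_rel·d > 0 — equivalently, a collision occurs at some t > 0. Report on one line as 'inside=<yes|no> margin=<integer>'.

d = (-9, -10),  |d|² = 181;  R = 5+8 = 13,  c = 181−13² = 12
v_rel = (6, -3),  |v_rel|² = 45;  v_rel·d = (6)·(-9) + (-3)·(-10) = -24
45·t² + 48·t + 12 = 0  ⇒  m = (-24)² − 45·12 = 36
m = 36 > 0,  v_rel·d = -24 < 0  ⇒  outside

inside=no margin=36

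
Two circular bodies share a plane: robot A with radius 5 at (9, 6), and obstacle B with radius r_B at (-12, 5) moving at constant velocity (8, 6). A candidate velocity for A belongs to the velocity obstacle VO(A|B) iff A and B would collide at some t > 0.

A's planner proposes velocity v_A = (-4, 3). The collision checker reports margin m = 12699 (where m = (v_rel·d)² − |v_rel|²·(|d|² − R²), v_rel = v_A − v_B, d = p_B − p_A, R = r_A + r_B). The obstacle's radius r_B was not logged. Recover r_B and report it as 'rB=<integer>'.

m = 12699
d = (-21, -1);  v_rel = (-12, -3),  |v_rel|² = 153
v_rel×d = (-12)·(-1) − (-3)·(-21) = -51
since m = R²·153 − (-51)²:  R² = (2601 + 12699) / 153 = 100
R = √100 = 10  ⇒  r_B = 10 − 5 = 5

rB=5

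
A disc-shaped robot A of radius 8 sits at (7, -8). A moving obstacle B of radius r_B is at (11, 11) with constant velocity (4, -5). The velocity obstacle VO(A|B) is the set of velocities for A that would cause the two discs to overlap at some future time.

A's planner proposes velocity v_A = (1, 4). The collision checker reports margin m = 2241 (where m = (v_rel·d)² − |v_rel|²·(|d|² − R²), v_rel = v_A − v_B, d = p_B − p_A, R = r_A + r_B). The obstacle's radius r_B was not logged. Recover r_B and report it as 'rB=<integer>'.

m = 2241
d = (4, 19);  v_rel = (-3, 9),  |v_rel|² = 90
v_rel×d = (-3)·(19) − (9)·(4) = -93
since m = R²·90 − (-93)²:  R² = (8649 + 2241) / 90 = 121
R = √121 = 11  ⇒  r_B = 11 − 8 = 3

rB=3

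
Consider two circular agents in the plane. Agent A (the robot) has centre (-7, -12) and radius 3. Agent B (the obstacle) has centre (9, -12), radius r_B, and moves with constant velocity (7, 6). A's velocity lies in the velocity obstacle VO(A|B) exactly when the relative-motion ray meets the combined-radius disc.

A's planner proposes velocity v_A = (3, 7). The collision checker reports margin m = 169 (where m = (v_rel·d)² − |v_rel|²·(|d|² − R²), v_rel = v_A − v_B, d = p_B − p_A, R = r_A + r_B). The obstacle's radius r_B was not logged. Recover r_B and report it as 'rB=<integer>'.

m = 169
d = (16, 0);  v_rel = (-4, 1),  |v_rel|² = 17
v_rel×d = (-4)·(0) − (1)·(16) = -16
since m = R²·17 − (-16)²:  R² = (256 + 169) / 17 = 25
R = √25 = 5  ⇒  r_B = 5 − 3 = 2

rB=2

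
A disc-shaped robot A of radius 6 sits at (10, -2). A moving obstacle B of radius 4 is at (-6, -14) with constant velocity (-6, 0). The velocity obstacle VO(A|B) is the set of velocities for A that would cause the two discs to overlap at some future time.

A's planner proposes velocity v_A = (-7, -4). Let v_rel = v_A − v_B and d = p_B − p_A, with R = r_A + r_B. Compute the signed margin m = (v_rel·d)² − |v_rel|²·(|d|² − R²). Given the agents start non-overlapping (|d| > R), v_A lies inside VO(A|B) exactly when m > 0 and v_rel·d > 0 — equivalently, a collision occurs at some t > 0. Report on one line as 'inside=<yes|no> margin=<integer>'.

d = (-16, -12),  |d|² = 400;  R = 6+4 = 10,  c = 400−10² = 300
v_rel = (-1, -4),  |v_rel|² = 17;  v_rel·d = (-1)·(-16) + (-4)·(-12) = 64
17·t² − 128·t + 300 = 0  ⇒  m = 64² − 17·300 = -1004
m = -1004 < 0,  v_rel·d = 64 > 0  ⇒  outside

inside=no margin=-1004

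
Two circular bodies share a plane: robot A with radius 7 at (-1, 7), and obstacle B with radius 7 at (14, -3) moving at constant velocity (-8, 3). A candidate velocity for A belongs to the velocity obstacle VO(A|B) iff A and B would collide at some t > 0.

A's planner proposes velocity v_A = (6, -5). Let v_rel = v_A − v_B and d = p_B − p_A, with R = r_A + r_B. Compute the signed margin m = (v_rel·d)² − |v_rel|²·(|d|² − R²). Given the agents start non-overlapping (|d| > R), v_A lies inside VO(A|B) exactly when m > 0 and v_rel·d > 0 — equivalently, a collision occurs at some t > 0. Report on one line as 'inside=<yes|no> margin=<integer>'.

d = (15, -10),  |d|² = 325;  R = 7+7 = 14,  c = 325−14² = 129
v_rel = (14, -8),  |v_rel|² = 260;  v_rel·d = (14)·(15) + (-8)·(-10) = 290
260·t² − 580·t + 129 = 0  ⇒  m = 290² − 260·129 = 50560
m = 50560 > 0,  v_rel·d = 290 > 0  ⇒  inside

inside=yes margin=50560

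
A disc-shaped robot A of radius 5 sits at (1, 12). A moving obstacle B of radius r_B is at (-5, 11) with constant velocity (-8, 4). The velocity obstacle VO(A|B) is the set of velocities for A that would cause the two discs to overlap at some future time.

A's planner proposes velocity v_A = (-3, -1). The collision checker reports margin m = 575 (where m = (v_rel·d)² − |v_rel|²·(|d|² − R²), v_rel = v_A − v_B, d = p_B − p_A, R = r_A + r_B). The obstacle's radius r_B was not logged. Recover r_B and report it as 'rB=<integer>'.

m = 575
d = (-6, -1);  v_rel = (5, -5),  |v_rel|² = 50
v_rel×d = (5)·(-1) − (-5)·(-6) = -35
since m = R²·50 − (-35)²:  R² = (1225 + 575) / 50 = 36
R = √36 = 6  ⇒  r_B = 6 − 5 = 1

rB=1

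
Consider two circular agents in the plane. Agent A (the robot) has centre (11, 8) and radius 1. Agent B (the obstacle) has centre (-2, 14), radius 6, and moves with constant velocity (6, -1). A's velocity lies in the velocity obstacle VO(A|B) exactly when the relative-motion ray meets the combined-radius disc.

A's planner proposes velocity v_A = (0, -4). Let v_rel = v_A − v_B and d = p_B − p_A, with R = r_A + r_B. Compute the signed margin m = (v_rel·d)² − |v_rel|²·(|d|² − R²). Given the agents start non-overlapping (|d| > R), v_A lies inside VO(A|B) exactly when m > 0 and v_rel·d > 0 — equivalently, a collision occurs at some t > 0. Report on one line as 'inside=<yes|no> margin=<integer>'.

d = (-13, 6),  |d|² = 205;  R = 1+6 = 7,  c = 205−7² = 156
v_rel = (-6, -3),  |v_rel|² = 45;  v_rel·d = (-6)·(-13) + (-3)·(6) = 60
45·t² − 120·t + 156 = 0  ⇒  m = 60² − 45·156 = -3420
m = -3420 < 0,  v_rel·d = 60 > 0  ⇒  outside

inside=no margin=-3420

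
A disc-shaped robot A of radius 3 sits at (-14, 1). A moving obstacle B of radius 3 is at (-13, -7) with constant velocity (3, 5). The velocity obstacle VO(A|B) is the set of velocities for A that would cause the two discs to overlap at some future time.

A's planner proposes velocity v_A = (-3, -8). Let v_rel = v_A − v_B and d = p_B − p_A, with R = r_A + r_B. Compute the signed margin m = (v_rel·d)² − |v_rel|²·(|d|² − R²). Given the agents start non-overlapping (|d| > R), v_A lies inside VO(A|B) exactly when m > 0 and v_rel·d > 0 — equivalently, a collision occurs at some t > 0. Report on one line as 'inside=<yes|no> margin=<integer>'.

d = (1, -8),  |d|² = 65;  R = 3+3 = 6,  c = 65−6² = 29
v_rel = (-6, -13),  |v_rel|² = 205;  v_rel·d = (-6)·(1) + (-13)·(-8) = 98
205·t² − 196·t + 29 = 0  ⇒  m = 98² − 205·29 = 3659
m = 3659 > 0,  v_rel·d = 98 > 0  ⇒  inside

inside=yes margin=3659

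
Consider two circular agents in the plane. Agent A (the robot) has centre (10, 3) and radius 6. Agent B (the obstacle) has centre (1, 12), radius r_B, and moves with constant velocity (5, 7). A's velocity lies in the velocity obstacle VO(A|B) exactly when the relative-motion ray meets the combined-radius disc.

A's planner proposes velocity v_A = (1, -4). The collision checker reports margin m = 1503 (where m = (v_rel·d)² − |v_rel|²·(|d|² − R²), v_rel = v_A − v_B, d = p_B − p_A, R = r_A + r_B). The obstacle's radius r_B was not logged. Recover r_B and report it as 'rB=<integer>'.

m = 1503
d = (-9, 9);  v_rel = (-4, -11),  |v_rel|² = 137
v_rel×d = (-4)·(9) − (-11)·(-9) = -135
since m = R²·137 − (-135)²:  R² = (18225 + 1503) / 137 = 144
R = √144 = 12  ⇒  r_B = 12 − 6 = 6

rB=6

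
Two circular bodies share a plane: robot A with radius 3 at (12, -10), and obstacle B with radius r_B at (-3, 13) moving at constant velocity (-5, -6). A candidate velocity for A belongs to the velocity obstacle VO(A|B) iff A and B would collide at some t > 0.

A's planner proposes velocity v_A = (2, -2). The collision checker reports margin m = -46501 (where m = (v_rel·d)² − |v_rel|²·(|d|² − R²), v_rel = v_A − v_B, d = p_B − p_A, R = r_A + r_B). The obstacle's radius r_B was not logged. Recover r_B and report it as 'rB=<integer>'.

m = -46501
d = (-15, 23);  v_rel = (7, 4),  |v_rel|² = 65
v_rel×d = (7)·(23) − (4)·(-15) = 221
since m = R²·65 − 221²:  R² = (48841 + -46501) / 65 = 36
R = √36 = 6  ⇒  r_B = 6 − 3 = 3

rB=3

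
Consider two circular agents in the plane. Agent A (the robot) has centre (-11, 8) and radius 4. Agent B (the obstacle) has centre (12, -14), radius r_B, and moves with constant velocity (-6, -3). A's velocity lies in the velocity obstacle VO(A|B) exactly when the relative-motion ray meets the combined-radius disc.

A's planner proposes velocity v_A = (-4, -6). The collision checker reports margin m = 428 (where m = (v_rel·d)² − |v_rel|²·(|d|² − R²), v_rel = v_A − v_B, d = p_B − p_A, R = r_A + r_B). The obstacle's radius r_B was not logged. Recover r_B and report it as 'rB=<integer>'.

m = 428
d = (23, -22);  v_rel = (2, -3),  |v_rel|² = 13
v_rel×d = (2)·(-22) − (-3)·(23) = 25
since m = R²·13 − 25²:  R² = (625 + 428) / 13 = 81
R = √81 = 9  ⇒  r_B = 9 − 4 = 5

rB=5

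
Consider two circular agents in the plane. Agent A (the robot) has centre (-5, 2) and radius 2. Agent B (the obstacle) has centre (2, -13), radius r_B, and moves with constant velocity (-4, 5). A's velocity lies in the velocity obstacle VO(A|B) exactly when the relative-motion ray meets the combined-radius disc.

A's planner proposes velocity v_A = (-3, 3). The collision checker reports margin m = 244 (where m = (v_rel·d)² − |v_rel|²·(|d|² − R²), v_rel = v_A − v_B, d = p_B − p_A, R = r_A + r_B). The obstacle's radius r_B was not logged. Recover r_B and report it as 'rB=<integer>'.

m = 244
d = (7, -15);  v_rel = (1, -2),  |v_rel|² = 5
v_rel×d = (1)·(-15) − (-2)·(7) = -1
since m = R²·5 − (-1)²:  R² = (1 + 244) / 5 = 49
R = √49 = 7  ⇒  r_B = 7 − 2 = 5

rB=5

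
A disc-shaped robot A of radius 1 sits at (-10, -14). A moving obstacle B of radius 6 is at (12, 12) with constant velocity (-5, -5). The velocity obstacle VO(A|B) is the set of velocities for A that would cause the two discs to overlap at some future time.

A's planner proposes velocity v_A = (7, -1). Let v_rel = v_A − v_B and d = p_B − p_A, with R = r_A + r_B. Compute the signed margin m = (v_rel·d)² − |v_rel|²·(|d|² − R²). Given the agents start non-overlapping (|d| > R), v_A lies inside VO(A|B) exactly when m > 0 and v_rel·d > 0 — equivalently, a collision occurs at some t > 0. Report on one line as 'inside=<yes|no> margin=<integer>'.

d = (22, 26),  |d|² = 1160;  R = 1+6 = 7,  c = 1160−7² = 1111
v_rel = (12, 4),  |v_rel|² = 160;  v_rel·d = (12)·(22) + (4)·(26) = 368
160·t² − 736·t + 1111 = 0  ⇒  m = 368² − 160·1111 = -42336
m = -42336 < 0,  v_rel·d = 368 > 0  ⇒  outside

inside=no margin=-42336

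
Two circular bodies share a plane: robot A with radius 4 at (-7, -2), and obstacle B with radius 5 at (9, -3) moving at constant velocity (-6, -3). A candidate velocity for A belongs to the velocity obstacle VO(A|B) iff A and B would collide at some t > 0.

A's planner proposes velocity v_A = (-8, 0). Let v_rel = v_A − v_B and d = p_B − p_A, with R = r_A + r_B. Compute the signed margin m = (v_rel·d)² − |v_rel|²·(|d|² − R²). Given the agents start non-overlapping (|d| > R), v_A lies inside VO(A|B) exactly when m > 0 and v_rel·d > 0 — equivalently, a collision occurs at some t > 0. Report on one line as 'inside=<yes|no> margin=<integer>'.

d = (16, -1),  |d|² = 257;  R = 4+5 = 9,  c = 257−9² = 176
v_rel = (-2, 3),  |v_rel|² = 13;  v_rel·d = (-2)·(16) + (3)·(-1) = -35
13·t² + 70·t + 176 = 0  ⇒  m = (-35)² − 13·176 = -1063
m = -1063 < 0,  v_rel·d = -35 < 0  ⇒  outside

inside=no margin=-1063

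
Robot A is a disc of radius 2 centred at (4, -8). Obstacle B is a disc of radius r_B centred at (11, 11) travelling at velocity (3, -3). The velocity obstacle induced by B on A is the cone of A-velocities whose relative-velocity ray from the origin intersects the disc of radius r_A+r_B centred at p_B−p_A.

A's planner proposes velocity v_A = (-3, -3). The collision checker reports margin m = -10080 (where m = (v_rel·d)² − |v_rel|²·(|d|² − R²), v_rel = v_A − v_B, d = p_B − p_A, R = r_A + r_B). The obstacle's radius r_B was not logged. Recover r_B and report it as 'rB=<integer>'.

m = -10080
d = (7, 19);  v_rel = (-6, 0),  |v_rel|² = 36
v_rel×d = (-6)·(19) − (0)·(7) = -114
since m = R²·36 − (-114)²:  R² = (12996 + -10080) / 36 = 81
R = √81 = 9  ⇒  r_B = 9 − 2 = 7

rB=7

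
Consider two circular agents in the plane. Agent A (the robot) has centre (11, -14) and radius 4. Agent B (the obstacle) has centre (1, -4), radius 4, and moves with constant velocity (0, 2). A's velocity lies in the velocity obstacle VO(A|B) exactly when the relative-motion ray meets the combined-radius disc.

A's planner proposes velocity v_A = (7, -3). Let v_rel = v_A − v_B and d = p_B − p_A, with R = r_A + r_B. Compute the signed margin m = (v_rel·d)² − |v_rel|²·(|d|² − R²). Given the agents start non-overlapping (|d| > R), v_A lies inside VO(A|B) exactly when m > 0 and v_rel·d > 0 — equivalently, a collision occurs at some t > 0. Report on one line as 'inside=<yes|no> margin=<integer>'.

d = (-10, 10),  |d|² = 200;  R = 4+4 = 8,  c = 200−8² = 136
v_rel = (7, -5),  |v_rel|² = 74;  v_rel·d = (7)·(-10) + (-5)·(10) = -120
74·t² + 240·t + 136 = 0  ⇒  m = (-120)² − 74·136 = 4336
m = 4336 > 0,  v_rel·d = -120 < 0  ⇒  outside

inside=no margin=4336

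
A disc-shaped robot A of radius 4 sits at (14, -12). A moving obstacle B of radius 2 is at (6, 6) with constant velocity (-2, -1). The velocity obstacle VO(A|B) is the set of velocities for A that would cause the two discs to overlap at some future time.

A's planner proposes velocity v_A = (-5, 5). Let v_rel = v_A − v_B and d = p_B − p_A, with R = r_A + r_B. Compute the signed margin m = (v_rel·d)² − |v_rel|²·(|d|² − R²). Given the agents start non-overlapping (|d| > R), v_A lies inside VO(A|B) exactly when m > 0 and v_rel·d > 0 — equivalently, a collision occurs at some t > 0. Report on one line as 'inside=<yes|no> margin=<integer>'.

d = (-8, 18),  |d|² = 388;  R = 4+2 = 6,  c = 388−6² = 352
v_rel = (-3, 6),  |v_rel|² = 45;  v_rel·d = (-3)·(-8) + (6)·(18) = 132
45·t² − 264·t + 352 = 0  ⇒  m = 132² − 45·352 = 1584
m = 1584 > 0,  v_rel·d = 132 > 0  ⇒  inside

inside=yes margin=1584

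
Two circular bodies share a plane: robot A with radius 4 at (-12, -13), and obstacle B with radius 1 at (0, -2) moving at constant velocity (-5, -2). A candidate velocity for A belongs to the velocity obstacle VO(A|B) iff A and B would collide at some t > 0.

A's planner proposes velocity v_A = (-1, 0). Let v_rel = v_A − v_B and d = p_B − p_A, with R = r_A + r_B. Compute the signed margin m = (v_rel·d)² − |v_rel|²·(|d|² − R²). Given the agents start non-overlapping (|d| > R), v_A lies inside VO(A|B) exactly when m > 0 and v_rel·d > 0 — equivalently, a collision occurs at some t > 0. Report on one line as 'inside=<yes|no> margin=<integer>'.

d = (12, 11),  |d|² = 265;  R = 4+1 = 5,  c = 265−5² = 240
v_rel = (4, 2),  |v_rel|² = 20;  v_rel·d = (4)·(12) + (2)·(11) = 70
20·t² − 140·t + 240 = 0  ⇒  m = 70² − 20·240 = 100
m = 100 > 0,  v_rel·d = 70 > 0  ⇒  inside

inside=yes margin=100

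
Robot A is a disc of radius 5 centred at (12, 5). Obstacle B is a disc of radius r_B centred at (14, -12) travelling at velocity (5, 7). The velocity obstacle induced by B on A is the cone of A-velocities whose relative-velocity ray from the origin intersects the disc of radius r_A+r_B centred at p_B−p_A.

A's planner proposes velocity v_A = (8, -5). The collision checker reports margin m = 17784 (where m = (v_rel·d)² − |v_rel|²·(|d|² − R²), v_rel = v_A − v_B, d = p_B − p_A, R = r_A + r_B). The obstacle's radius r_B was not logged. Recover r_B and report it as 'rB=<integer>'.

m = 17784
d = (2, -17);  v_rel = (3, -12),  |v_rel|² = 153
v_rel×d = (3)·(-17) − (-12)·(2) = -27
since m = R²·153 − (-27)²:  R² = (729 + 17784) / 153 = 121
R = √121 = 11  ⇒  r_B = 11 − 5 = 6

rB=6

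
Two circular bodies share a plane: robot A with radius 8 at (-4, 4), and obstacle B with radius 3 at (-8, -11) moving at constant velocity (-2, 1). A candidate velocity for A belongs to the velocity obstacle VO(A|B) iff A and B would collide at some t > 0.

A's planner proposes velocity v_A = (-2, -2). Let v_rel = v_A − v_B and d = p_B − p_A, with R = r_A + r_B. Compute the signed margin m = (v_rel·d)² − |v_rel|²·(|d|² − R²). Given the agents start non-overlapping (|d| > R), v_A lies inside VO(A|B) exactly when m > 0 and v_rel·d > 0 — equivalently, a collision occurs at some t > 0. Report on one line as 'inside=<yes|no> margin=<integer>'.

d = (-4, -15),  |d|² = 241;  R = 8+3 = 11,  c = 241−11² = 120
v_rel = (0, -3),  |v_rel|² = 9;  v_rel·d = (0)·(-4) + (-3)·(-15) = 45
9·t² − 90·t + 120 = 0  ⇒  m = 45² − 9·120 = 945
m = 945 > 0,  v_rel·d = 45 > 0  ⇒  inside

inside=yes margin=945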